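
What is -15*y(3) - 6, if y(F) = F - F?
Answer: -6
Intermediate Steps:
y(F) = 0
-15*y(3) - 6 = -15*0 - 6 = 0 - 6 = -6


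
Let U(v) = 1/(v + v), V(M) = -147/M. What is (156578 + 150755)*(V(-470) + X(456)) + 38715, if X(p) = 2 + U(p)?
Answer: 3419276273/4560 ≈ 7.4984e+5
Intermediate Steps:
U(v) = 1/(2*v)
X(p) = 2 + 1/(2*p)
(156578 + 150755)*(V(-470) + X(456)) + 38715 = (156578 + 150755)*(-147/(-470) + (2 + (1/2)/456)) + 38715 = 307333*(-147*(-1/470) + (2 + (1/2)*(1/456))) + 38715 = 307333*(147/470 + (2 + 1/912)) + 38715 = 307333*(147/470 + 1825/912) + 38715 = 307333*(495907/214320) + 38715 = 3242735873/4560 + 38715 = 3419276273/4560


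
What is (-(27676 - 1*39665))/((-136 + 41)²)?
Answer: 631/475 ≈ 1.3284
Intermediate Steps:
(-(27676 - 1*39665))/((-136 + 41)²) = (-(27676 - 39665))/((-95)²) = -1*(-11989)/9025 = 11989*(1/9025) = 631/475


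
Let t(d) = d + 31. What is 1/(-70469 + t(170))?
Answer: -1/70268 ≈ -1.4231e-5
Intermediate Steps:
t(d) = 31 + d
1/(-70469 + t(170)) = 1/(-70469 + (31 + 170)) = 1/(-70469 + 201) = 1/(-70268) = -1/70268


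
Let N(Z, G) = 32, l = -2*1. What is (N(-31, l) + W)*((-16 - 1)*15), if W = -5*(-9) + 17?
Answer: -23970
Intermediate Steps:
l = -2
W = 62 (W = 45 + 17 = 62)
(N(-31, l) + W)*((-16 - 1)*15) = (32 + 62)*((-16 - 1)*15) = 94*(-17*15) = 94*(-255) = -23970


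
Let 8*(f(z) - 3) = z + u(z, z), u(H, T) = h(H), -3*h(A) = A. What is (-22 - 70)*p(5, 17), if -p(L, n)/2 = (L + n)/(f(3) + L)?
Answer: 1472/3 ≈ 490.67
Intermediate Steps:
h(A) = -A/3
u(H, T) = -H/3
f(z) = 3 + z/12 (f(z) = 3 + (z - z/3)/8 = 3 + (2*z/3)/8 = 3 + z/12)
p(L, n) = -2*(L + n)/(13/4 + L) (p(L, n) = -2*(L + n)/((3 + (1/12)*3) + L) = -2*(L + n)/((3 + 1/4) + L) = -2*(L + n)/(13/4 + L))
(-22 - 70)*p(5, 17) = (-22 - 70)*(8*(-1*5 - 1*17)/(13 + 4*5)) = -736*(-5 - 17)/(13 + 20) = -736*(-22)/33 = -92*(-16/3) = 1472/3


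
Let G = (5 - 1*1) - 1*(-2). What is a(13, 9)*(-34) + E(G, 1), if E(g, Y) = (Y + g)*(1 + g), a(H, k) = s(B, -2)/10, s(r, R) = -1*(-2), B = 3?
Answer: 211/5 ≈ 42.200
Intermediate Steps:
s(r, R) = 2
G = 6 (G = (5 - 1) + 2 = 4 + 2 = 6)
a(H, k) = ⅕ (a(H, k) = 2/10 = 2*(⅒) = ⅕)
E(g, Y) = (1 + g)*(Y + g)
a(13, 9)*(-34) + E(G, 1) = (⅕)*(-34) + (1 + 6 + 6² + 1*6) = -34/5 + (1 + 6 + 36 + 6) = -34/5 + 49 = 211/5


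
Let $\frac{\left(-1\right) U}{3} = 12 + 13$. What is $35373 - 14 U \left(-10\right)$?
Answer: $24873$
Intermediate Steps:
$U = -75$ ($U = - 3 \left(12 + 13\right) = \left(-3\right) 25 = -75$)
$35373 - 14 U \left(-10\right) = 35373 - 14 \left(-75\right) \left(-10\right) = 35373 - \left(-1050\right) \left(-10\right) = 35373 - 10500 = 24873$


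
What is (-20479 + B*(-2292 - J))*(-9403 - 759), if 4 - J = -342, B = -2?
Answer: 154492886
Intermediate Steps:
J = 346 (J = 4 - 1*(-342) = 4 + 342 = 346)
(-20479 + B*(-2292 - J))*(-9403 - 759) = (-20479 - 2*(-2292 - 1*346))*(-9403 - 759) = (-20479 - 2*(-2292 - 346))*(-10162) = (-20479 - 2*(-2638))*(-10162) = (-20479 + 5276)*(-10162) = -15203*(-10162) = 154492886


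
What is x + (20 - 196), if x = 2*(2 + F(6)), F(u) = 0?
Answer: -172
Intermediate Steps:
x = 4 (x = 2*(2 + 0) = 2*2 = 4)
x + (20 - 196) = 4 + (20 - 196) = 4 - 176 = -172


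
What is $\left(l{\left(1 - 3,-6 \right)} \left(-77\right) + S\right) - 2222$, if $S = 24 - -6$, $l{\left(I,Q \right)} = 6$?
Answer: $-2654$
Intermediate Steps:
$S = 30$ ($S = 24 + 6 = 30$)
$\left(l{\left(1 - 3,-6 \right)} \left(-77\right) + S\right) - 2222 = \left(6 \left(-77\right) + 30\right) - 2222 = \left(-462 + 30\right) - 2222 = -432 - 2222 = -2654$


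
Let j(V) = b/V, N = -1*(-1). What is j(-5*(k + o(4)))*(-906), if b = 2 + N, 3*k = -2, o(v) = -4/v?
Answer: -8154/25 ≈ -326.16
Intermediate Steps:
N = 1
k = -⅔ (k = (⅓)*(-2) = -⅔ ≈ -0.66667)
b = 3 (b = 2 + 1 = 3)
j(V) = 3/V
j(-5*(k + o(4)))*(-906) = (3/((-5*(-⅔ - 4/4))))*(-906) = (3/((-5*(-⅔ - 4*¼))))*(-906) = (3/((-5*(-⅔ - 1))))*(-906) = (3/((-5*(-5/3))))*(-906) = (3/(25/3))*(-906) = (3*(3/25))*(-906) = (9/25)*(-906) = -8154/25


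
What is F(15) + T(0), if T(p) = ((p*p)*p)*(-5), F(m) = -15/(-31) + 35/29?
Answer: 1520/899 ≈ 1.6908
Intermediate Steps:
F(m) = 1520/899 (F(m) = -15*(-1/31) + 35*(1/29) = 15/31 + 35/29 = 1520/899)
T(p) = -5*p³ (T(p) = (p²*p)*(-5) = p³*(-5) = -5*p³)
F(15) + T(0) = 1520/899 - 5*0³ = 1520/899 - 5*0 = 1520/899 + 0 = 1520/899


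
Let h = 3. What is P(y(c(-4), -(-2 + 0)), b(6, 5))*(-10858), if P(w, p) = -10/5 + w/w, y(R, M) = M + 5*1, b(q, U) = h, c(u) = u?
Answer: 10858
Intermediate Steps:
b(q, U) = 3
y(R, M) = 5 + M (y(R, M) = M + 5 = 5 + M)
P(w, p) = -1 (P(w, p) = -10*1/5 + 1 = -2 + 1 = -1)
P(y(c(-4), -(-2 + 0)), b(6, 5))*(-10858) = -1*(-10858) = 10858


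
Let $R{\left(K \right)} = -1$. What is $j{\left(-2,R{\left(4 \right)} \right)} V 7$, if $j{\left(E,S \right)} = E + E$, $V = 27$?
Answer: $-756$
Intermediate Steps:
$j{\left(E,S \right)} = 2 E$
$j{\left(-2,R{\left(4 \right)} \right)} V 7 = 2 \left(-2\right) 27 \cdot 7 = \left(-4\right) 27 \cdot 7 = \left(-108\right) 7 = -756$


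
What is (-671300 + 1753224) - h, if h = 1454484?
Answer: -372560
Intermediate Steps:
(-671300 + 1753224) - h = (-671300 + 1753224) - 1*1454484 = 1081924 - 1454484 = -372560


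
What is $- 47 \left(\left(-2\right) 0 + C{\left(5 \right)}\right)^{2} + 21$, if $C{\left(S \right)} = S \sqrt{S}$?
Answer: $-5854$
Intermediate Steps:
$C{\left(S \right)} = S^{\frac{3}{2}}$
$- 47 \left(\left(-2\right) 0 + C{\left(5 \right)}\right)^{2} + 21 = - 47 \left(\left(-2\right) 0 + 5^{\frac{3}{2}}\right)^{2} + 21 = - 47 \left(0 + 5 \sqrt{5}\right)^{2} + 21 = - 47 \left(5 \sqrt{5}\right)^{2} + 21 = \left(-47\right) 125 + 21 = -5875 + 21 = -5854$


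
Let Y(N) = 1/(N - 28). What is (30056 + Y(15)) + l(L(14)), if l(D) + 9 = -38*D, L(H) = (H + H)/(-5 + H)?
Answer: 3501658/117 ≈ 29929.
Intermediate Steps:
Y(N) = 1/(-28 + N)
L(H) = 2*H/(-5 + H) (L(H) = (2*H)/(-5 + H) = 2*H/(-5 + H))
l(D) = -9 - 38*D
(30056 + Y(15)) + l(L(14)) = (30056 + 1/(-28 + 15)) + (-9 - 76*14/(-5 + 14)) = (30056 + 1/(-13)) + (-9 - 76*14/9) = (30056 - 1/13) + (-9 - 76*14/9) = 390727/13 + (-9 - 38*28/9) = 390727/13 + (-9 - 1064/9) = 390727/13 - 1145/9 = 3501658/117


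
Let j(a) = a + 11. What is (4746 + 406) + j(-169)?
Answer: 4994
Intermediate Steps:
j(a) = 11 + a
(4746 + 406) + j(-169) = (4746 + 406) + (11 - 169) = 5152 - 158 = 4994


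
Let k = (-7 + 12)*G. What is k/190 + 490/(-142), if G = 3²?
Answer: -8671/2698 ≈ -3.2139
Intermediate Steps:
G = 9
k = 45 (k = (-7 + 12)*9 = 5*9 = 45)
k/190 + 490/(-142) = 45/190 + 490/(-142) = 45*(1/190) + 490*(-1/142) = 9/38 - 245/71 = -8671/2698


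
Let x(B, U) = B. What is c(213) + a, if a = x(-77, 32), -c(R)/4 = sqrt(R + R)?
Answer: -77 - 4*sqrt(426) ≈ -159.56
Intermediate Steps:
c(R) = -4*sqrt(2)*sqrt(R) (c(R) = -4*sqrt(R + R) = -4*sqrt(2)*sqrt(R))
a = -77
c(213) + a = -4*sqrt(2)*sqrt(213) - 77 = -4*sqrt(426) - 77 = -77 - 4*sqrt(426)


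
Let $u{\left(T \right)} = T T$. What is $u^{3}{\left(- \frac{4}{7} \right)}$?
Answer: $\frac{4096}{117649} \approx 0.034815$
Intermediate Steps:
$u{\left(T \right)} = T^{2}$
$u^{3}{\left(- \frac{4}{7} \right)} = \left(\left(- \frac{4}{7}\right)^{2}\right)^{3} = \left(\frac{16}{49}\right)^{3} = \frac{4096}{117649}$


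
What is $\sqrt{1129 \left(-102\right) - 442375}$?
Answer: $i \sqrt{557533} \approx 746.68 i$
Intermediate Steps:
$\sqrt{1129 \left(-102\right) - 442375} = \sqrt{-115158 - 442375} = \sqrt{-557533} = i \sqrt{557533}$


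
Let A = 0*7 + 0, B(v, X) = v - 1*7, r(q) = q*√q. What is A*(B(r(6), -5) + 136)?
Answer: 0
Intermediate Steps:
r(q) = q^(3/2)
B(v, X) = -7 + v (B(v, X) = v - 7 = -7 + v)
A = 0 (A = 0 + 0 = 0)
A*(B(r(6), -5) + 136) = 0*((-7 + 6^(3/2)) + 136) = 0*((-7 + 6*√6) + 136) = 0*(129 + 6*√6) = 0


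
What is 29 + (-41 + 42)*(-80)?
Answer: -51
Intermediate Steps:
29 + (-41 + 42)*(-80) = 29 + 1*(-80) = 29 - 80 = -51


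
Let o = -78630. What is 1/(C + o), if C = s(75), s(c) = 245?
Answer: -1/78385 ≈ -1.2758e-5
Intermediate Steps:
C = 245
1/(C + o) = 1/(245 - 78630) = 1/(-78385) = -1/78385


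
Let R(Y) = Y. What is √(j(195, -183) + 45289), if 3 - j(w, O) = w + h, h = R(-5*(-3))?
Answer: √45082 ≈ 212.33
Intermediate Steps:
h = 15 (h = -5*(-3) = 15)
j(w, O) = -12 - w (j(w, O) = 3 - (w + 15) = 3 - (15 + w) = 3 + (-15 - w) = -12 - w)
√(j(195, -183) + 45289) = √((-12 - 1*195) + 45289) = √((-12 - 195) + 45289) = √(-207 + 45289) = √45082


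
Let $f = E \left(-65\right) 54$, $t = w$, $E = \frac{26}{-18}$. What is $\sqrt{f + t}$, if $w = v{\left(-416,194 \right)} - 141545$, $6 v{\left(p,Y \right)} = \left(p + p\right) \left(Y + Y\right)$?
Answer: $\frac{i \sqrt{1712499}}{3} \approx 436.21 i$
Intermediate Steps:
$E = - \frac{13}{9}$ ($E = 26 \left(- \frac{1}{18}\right) = - \frac{13}{9} \approx -1.4444$)
$v{\left(p,Y \right)} = \frac{2 Y p}{3}$ ($v{\left(p,Y \right)} = \frac{\left(p + p\right) \left(Y + Y\right)}{6} = \frac{2 p 2 Y}{6} = \frac{4 Y p}{6} = \frac{2 Y p}{3}$)
$w = - \frac{586043}{3}$ ($w = \frac{2}{3} \cdot 194 \left(-416\right) - 141545 = - \frac{161408}{3} - 141545 = - \frac{586043}{3} \approx -1.9535 \cdot 10^{5}$)
$t = - \frac{586043}{3} \approx -1.9535 \cdot 10^{5}$
$f = 5070$ ($f = \left(- \frac{13}{9}\right) \left(-65\right) 54 = \frac{845}{9} \cdot 54 = 5070$)
$\sqrt{f + t} = \sqrt{5070 - \frac{586043}{3}} = \sqrt{- \frac{570833}{3}} = \frac{i \sqrt{1712499}}{3}$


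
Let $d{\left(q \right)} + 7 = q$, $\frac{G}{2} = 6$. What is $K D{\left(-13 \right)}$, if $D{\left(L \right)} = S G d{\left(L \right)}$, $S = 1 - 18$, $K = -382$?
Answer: $-1558560$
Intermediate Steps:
$G = 12$ ($G = 2 \cdot 6 = 12$)
$d{\left(q \right)} = -7 + q$
$S = -17$ ($S = 1 - 18 = -17$)
$D{\left(L \right)} = 1428 - 204 L$ ($D{\left(L \right)} = \left(-17\right) 12 \left(-7 + L\right) = - 204 \left(-7 + L\right) = 1428 - 204 L$)
$K D{\left(-13 \right)} = - 382 \left(1428 - -2652\right) = - 382 \left(1428 + 2652\right) = \left(-382\right) 4080 = -1558560$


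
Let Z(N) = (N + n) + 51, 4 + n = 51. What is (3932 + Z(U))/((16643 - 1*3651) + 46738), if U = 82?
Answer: 2056/29865 ≈ 0.068843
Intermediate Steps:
n = 47 (n = -4 + 51 = 47)
Z(N) = 98 + N (Z(N) = (N + 47) + 51 = (47 + N) + 51 = 98 + N)
(3932 + Z(U))/((16643 - 1*3651) + 46738) = (3932 + (98 + 82))/((16643 - 1*3651) + 46738) = (3932 + 180)/((16643 - 3651) + 46738) = 4112/(12992 + 46738) = 4112/59730 = 4112*(1/59730) = 2056/29865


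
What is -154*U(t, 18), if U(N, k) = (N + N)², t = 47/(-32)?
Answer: -170093/128 ≈ -1328.9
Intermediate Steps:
t = -47/32 (t = 47*(-1/32) = -47/32 ≈ -1.4688)
U(N, k) = 4*N² (U(N, k) = (2*N)² = 4*N²)
-154*U(t, 18) = -616*(-47/32)² = -616*2209/1024 = -154*2209/256 = -170093/128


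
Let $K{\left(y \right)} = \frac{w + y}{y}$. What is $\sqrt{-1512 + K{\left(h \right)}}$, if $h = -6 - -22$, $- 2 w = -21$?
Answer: $\frac{i \sqrt{96662}}{8} \approx 38.863 i$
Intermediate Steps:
$w = \frac{21}{2}$ ($w = \left(- \frac{1}{2}\right) \left(-21\right) = \frac{21}{2} \approx 10.5$)
$h = 16$ ($h = -6 + 22 = 16$)
$K{\left(y \right)} = \frac{\frac{21}{2} + y}{y}$
$\sqrt{-1512 + K{\left(h \right)}} = \sqrt{-1512 + \frac{\frac{21}{2} + 16}{16}} = \sqrt{-1512 + \frac{1}{16} \cdot \frac{53}{2}} = \sqrt{-1512 + \frac{53}{32}} = \sqrt{- \frac{48331}{32}} = \frac{i \sqrt{96662}}{8}$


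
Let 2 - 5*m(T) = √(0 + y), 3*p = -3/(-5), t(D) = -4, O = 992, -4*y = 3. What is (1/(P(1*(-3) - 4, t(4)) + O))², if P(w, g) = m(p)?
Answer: 100/(9924 - I*√3)² ≈ 1.0154e-6 + 3.5443e-10*I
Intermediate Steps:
y = -¾ (y = -¼*3 = -¾ ≈ -0.75000)
p = ⅕ (p = (-3/(-5))/3 = (-3*(-⅕))/3 = (⅓)*(⅗) = ⅕ ≈ 0.20000)
m(T) = ⅖ - I*√3/10 (m(T) = ⅖ - √(0 - ¾)/5 = ⅖ - I*√3/10)
P(w, g) = ⅖ - I*√3/10
(1/(P(1*(-3) - 4, t(4)) + O))² = (1/((⅖ - I*√3/10) + 992))² = (1/(4962/5 - I*√3/10))² = (4962/5 - I*√3/10)⁻²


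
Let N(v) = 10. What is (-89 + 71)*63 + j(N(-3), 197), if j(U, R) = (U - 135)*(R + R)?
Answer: -50384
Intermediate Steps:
j(U, R) = 2*R*(-135 + U) (j(U, R) = (-135 + U)*(2*R) = 2*R*(-135 + U))
(-89 + 71)*63 + j(N(-3), 197) = (-89 + 71)*63 + 2*197*(-135 + 10) = -18*63 + 2*197*(-125) = -1134 - 49250 = -50384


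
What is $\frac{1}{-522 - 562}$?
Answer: $- \frac{1}{1084} \approx -0.00092251$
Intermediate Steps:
$\frac{1}{-522 - 562} = \frac{1}{-1084} = - \frac{1}{1084}$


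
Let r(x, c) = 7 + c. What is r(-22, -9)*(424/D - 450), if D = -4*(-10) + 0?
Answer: 4394/5 ≈ 878.80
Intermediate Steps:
D = 40 (D = 40 + 0 = 40)
r(-22, -9)*(424/D - 450) = (7 - 9)*(424/40 - 450) = -2*(424*(1/40) - 450) = -2*(53/5 - 450) = -2*(-2197/5) = 4394/5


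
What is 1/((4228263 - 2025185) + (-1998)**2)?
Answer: 1/6195082 ≈ 1.6142e-7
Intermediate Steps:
1/((4228263 - 2025185) + (-1998)**2) = 1/(2203078 + 3992004) = 1/6195082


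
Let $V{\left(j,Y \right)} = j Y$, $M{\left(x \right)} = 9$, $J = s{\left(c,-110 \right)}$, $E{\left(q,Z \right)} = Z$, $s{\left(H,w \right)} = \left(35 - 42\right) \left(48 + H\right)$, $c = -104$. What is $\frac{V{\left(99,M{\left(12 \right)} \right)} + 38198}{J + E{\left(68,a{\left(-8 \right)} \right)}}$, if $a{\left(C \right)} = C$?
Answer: $\frac{39089}{384} \approx 101.79$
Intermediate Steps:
$s{\left(H,w \right)} = -336 - 7 H$ ($s{\left(H,w \right)} = - 7 \left(48 + H\right) = -336 - 7 H$)
$J = 392$ ($J = -336 - -728 = -336 + 728 = 392$)
$V{\left(j,Y \right)} = Y j$
$\frac{V{\left(99,M{\left(12 \right)} \right)} + 38198}{J + E{\left(68,a{\left(-8 \right)} \right)}} = \frac{9 \cdot 99 + 38198}{392 - 8} = \frac{891 + 38198}{384} = 39089 \cdot \frac{1}{384} = \frac{39089}{384}$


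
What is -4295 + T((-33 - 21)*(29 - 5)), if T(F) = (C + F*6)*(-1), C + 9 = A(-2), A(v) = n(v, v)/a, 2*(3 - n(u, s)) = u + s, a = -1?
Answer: 3495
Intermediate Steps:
n(u, s) = 3 - s/2 - u/2 (n(u, s) = 3 - (u + s)/2 = 3 - (s + u)/2 = 3 + (-s/2 - u/2) = 3 - s/2 - u/2)
A(v) = -3 + v (A(v) = (3 - v/2 - v/2)/(-1) = (3 - v)*(-1) = -3 + v)
C = -14 (C = -9 + (-3 - 2) = -9 - 5 = -14)
T(F) = 14 - 6*F (T(F) = (-14 + F*6)*(-1) = (-14 + 6*F)*(-1) = 14 - 6*F)
-4295 + T((-33 - 21)*(29 - 5)) = -4295 + (14 - 6*(-33 - 21)*(29 - 5)) = -4295 + (14 - (-324)*24) = -4295 + (14 - 6*(-1296)) = -4295 + (14 + 7776) = -4295 + 7790 = 3495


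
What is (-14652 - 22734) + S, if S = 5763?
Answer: -31623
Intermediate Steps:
(-14652 - 22734) + S = (-14652 - 22734) + 5763 = -37386 + 5763 = -31623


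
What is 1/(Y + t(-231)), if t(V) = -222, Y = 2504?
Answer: 1/2282 ≈ 0.00043821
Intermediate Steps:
1/(Y + t(-231)) = 1/(2504 - 222) = 1/2282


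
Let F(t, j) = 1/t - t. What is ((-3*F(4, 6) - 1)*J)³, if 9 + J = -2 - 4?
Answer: -232608375/64 ≈ -3.6345e+6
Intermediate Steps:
J = -15 (J = -9 + (-2 - 4) = -9 - 6 = -15)
((-3*F(4, 6) - 1)*J)³ = ((-3*(1/4 - 1*4) - 1)*(-15))³ = ((-3*(¼ - 4) - 1)*(-15))³ = ((-3*(-15/4) - 1)*(-15))³ = ((45/4 - 1)*(-15))³ = ((41/4)*(-15))³ = (-615/4)³ = -232608375/64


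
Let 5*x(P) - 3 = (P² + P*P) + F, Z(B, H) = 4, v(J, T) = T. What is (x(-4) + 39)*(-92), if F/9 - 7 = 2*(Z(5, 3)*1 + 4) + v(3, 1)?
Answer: -41032/5 ≈ -8206.4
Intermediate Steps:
F = 216 (F = 63 + 9*(2*(4*1 + 4) + 1) = 63 + 9*(2*(4 + 4) + 1) = 63 + 9*(2*8 + 1) = 63 + 9*(16 + 1) = 63 + 9*17 = 63 + 153 = 216)
x(P) = 219/5 + 2*P²/5 (x(P) = ⅗ + ((P² + P*P) + 216)/5 = ⅗ + ((P² + P²) + 216)/5 = ⅗ + (2*P² + 216)/5 = ⅗ + (216 + 2*P²)/5 = ⅗ + (216/5 + 2*P²/5) = 219/5 + 2*P²/5)
(x(-4) + 39)*(-92) = ((219/5 + (⅖)*(-4)²) + 39)*(-92) = ((219/5 + (⅖)*16) + 39)*(-92) = ((219/5 + 32/5) + 39)*(-92) = (251/5 + 39)*(-92) = (446/5)*(-92) = -41032/5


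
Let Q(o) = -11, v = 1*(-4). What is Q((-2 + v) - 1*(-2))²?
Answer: 121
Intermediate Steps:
v = -4
Q((-2 + v) - 1*(-2))² = (-11)² = 121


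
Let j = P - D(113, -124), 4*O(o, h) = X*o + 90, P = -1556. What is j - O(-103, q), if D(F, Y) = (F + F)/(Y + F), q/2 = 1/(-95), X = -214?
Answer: -77753/11 ≈ -7068.5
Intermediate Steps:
q = -2/95 (q = 2/(-95) = 2*(-1/95) = -2/95 ≈ -0.021053)
O(o, h) = 45/2 - 107*o/2 (O(o, h) = (-214*o + 90)/4 = (90 - 214*o)/4 = 45/2 - 107*o/2)
D(F, Y) = 2*F/(F + Y) (D(F, Y) = (2*F)/(F + Y) = 2*F/(F + Y))
j = -16890/11 (j = -1556 - 2*113/(113 - 124) = -1556 - 2*113/(-11) = -1556 - 2*113*(-1)/11 = -1556 - 1*(-226/11) = -1556 + 226/11 = -16890/11 ≈ -1535.5)
j - O(-103, q) = -16890/11 - (45/2 - 107/2*(-103)) = -16890/11 - (45/2 + 11021/2) = -16890/11 - 1*5533 = -16890/11 - 5533 = -77753/11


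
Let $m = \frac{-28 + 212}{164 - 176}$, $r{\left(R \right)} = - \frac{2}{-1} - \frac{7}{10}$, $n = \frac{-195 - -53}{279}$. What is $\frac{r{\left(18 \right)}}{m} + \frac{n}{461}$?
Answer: $- \frac{5081461}{59164740} \approx -0.085887$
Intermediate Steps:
$n = - \frac{142}{279}$ ($n = \left(-195 + 53\right) \frac{1}{279} = \left(-142\right) \frac{1}{279} = - \frac{142}{279} \approx -0.50896$)
$r{\left(R \right)} = \frac{13}{10}$ ($r{\left(R \right)} = \left(-2\right) \left(-1\right) - \frac{7}{10} = 2 - \frac{7}{10} = \frac{13}{10}$)
$m = - \frac{46}{3}$ ($m = \frac{184}{-12} = 184 \left(- \frac{1}{12}\right) = - \frac{46}{3} \approx -15.333$)
$\frac{r{\left(18 \right)}}{m} + \frac{n}{461} = \frac{13}{10 \left(- \frac{46}{3}\right)} - \frac{142}{279 \cdot 461} = \frac{13}{10} \left(- \frac{3}{46}\right) - \frac{142}{128619} = - \frac{39}{460} - \frac{142}{128619} = - \frac{5081461}{59164740}$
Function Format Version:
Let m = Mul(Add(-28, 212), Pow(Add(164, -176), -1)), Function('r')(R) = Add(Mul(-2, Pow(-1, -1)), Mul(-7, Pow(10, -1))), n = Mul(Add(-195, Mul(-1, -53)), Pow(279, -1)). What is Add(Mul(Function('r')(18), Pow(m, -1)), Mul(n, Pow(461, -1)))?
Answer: Rational(-5081461, 59164740) ≈ -0.085887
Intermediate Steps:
n = Rational(-142, 279) (n = Mul(Add(-195, 53), Rational(1, 279)) = Mul(-142, Rational(1, 279)) = Rational(-142, 279) ≈ -0.50896)
Function('r')(R) = Rational(13, 10) (Function('r')(R) = Add(Mul(-2, -1), Mul(-7, Rational(1, 10))) = Add(2, Rational(-7, 10)) = Rational(13, 10))
m = Rational(-46, 3) (m = Mul(184, Pow(-12, -1)) = Mul(184, Rational(-1, 12)) = Rational(-46, 3) ≈ -15.333)
Add(Mul(Function('r')(18), Pow(m, -1)), Mul(n, Pow(461, -1))) = Add(Mul(Rational(13, 10), Pow(Rational(-46, 3), -1)), Mul(Rational(-142, 279), Pow(461, -1))) = Add(Mul(Rational(13, 10), Rational(-3, 46)), Mul(Rational(-142, 279), Rational(1, 461))) = Add(Rational(-39, 460), Rational(-142, 128619)) = Rational(-5081461, 59164740)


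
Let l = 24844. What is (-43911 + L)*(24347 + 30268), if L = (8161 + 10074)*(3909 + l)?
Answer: 28632844608060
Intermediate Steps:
L = 524310955 (L = (8161 + 10074)*(3909 + 24844) = 18235*28753 = 524310955)
(-43911 + L)*(24347 + 30268) = (-43911 + 524310955)*(24347 + 30268) = 524267044*54615 = 28632844608060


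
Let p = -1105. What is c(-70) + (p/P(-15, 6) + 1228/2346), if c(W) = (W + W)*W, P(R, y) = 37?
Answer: 424056353/43401 ≈ 9770.7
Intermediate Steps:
c(W) = 2*W**2 (c(W) = (2*W)*W = 2*W**2)
c(-70) + (p/P(-15, 6) + 1228/2346) = 2*(-70)**2 + (-1105/37 + 1228/2346) = 2*4900 + (-1105*1/37 + 1228*(1/2346)) = 9800 + (-1105/37 + 614/1173) = 9800 - 1273447/43401 = 424056353/43401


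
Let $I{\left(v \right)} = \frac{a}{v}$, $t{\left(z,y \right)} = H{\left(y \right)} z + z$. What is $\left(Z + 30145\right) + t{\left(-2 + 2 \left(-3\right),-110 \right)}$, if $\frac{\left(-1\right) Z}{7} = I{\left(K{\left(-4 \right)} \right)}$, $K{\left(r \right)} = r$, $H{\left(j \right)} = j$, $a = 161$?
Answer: $\frac{125195}{4} \approx 31299.0$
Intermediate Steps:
$t{\left(z,y \right)} = z + y z$ ($t{\left(z,y \right)} = y z + z = z + y z$)
$I{\left(v \right)} = \frac{161}{v}$
$Z = \frac{1127}{4}$ ($Z = - 7 \frac{161}{-4} = - 7 \cdot 161 \left(- \frac{1}{4}\right) = \left(-7\right) \left(- \frac{161}{4}\right) = \frac{1127}{4} \approx 281.75$)
$\left(Z + 30145\right) + t{\left(-2 + 2 \left(-3\right),-110 \right)} = \left(\frac{1127}{4} + 30145\right) + \left(-2 + 2 \left(-3\right)\right) \left(1 - 110\right) = \frac{121707}{4} + \left(-2 - 6\right) \left(-109\right) = \frac{121707}{4} - -872 = \frac{121707}{4} + 872 = \frac{125195}{4}$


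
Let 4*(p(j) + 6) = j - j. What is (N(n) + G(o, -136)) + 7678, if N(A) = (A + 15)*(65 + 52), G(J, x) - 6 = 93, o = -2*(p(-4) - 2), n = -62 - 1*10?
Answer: 1108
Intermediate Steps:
p(j) = -6 (p(j) = -6 + (j - j)/4 = -6 + (¼)*0 = -6 + 0 = -6)
n = -72 (n = -62 - 10 = -72)
o = 16 (o = -2*(-6 - 2) = -2*(-8) = 16)
G(J, x) = 99 (G(J, x) = 6 + 93 = 99)
N(A) = 1755 + 117*A (N(A) = (15 + A)*117 = 1755 + 117*A)
(N(n) + G(o, -136)) + 7678 = ((1755 + 117*(-72)) + 99) + 7678 = ((1755 - 8424) + 99) + 7678 = (-6669 + 99) + 7678 = -6570 + 7678 = 1108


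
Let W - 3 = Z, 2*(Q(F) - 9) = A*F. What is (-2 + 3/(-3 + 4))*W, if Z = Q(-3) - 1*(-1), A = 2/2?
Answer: 23/2 ≈ 11.500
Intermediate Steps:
A = 1 (A = 2*(½) = 1)
Q(F) = 9 + F/2 (Q(F) = 9 + (1*F)/2 = 9 + F/2)
Z = 17/2 (Z = (9 + (½)*(-3)) - 1*(-1) = (9 - 3/2) + 1 = 15/2 + 1 = 17/2 ≈ 8.5000)
W = 23/2 (W = 3 + 17/2 = 23/2 ≈ 11.500)
(-2 + 3/(-3 + 4))*W = (-2 + 3/(-3 + 4))*(23/2) = (-2 + 3/1)*(23/2) = (-2 + 1*3)*(23/2) = (-2 + 3)*(23/2) = 1*(23/2) = 23/2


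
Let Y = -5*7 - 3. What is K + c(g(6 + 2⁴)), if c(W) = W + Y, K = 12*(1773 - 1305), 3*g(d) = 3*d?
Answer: 5600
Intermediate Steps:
g(d) = d (g(d) = (3*d)/3 = d)
Y = -38 (Y = -35 - 3 = -38)
K = 5616 (K = 12*468 = 5616)
c(W) = -38 + W (c(W) = W - 38 = -38 + W)
K + c(g(6 + 2⁴)) = 5616 + (-38 + (6 + 2⁴)) = 5616 + (-38 + (6 + 16)) = 5616 + (-38 + 22) = 5616 - 16 = 5600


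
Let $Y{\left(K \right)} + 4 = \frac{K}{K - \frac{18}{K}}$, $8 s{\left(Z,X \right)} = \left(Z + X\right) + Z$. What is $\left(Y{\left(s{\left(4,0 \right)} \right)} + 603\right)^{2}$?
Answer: $\frac{103673124}{289} \approx 3.5873 \cdot 10^{5}$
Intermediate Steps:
$s{\left(Z,X \right)} = \frac{Z}{4} + \frac{X}{8}$ ($s{\left(Z,X \right)} = \frac{\left(Z + X\right) + Z}{8} = \frac{\left(X + Z\right) + Z}{8} = \frac{X + 2 Z}{8} = \frac{Z}{4} + \frac{X}{8}$)
$Y{\left(K \right)} = -4 + \frac{K}{K - \frac{18}{K}}$
$\left(Y{\left(s{\left(4,0 \right)} \right)} + 603\right)^{2} = \left(\frac{3 \left(24 - \left(\frac{1}{4} \cdot 4 + \frac{1}{8} \cdot 0\right)^{2}\right)}{-18 + \left(\frac{1}{4} \cdot 4 + \frac{1}{8} \cdot 0\right)^{2}} + 603\right)^{2} = \left(\frac{3 \left(24 - \left(1 + 0\right)^{2}\right)}{-18 + \left(1 + 0\right)^{2}} + 603\right)^{2} = \left(\frac{3 \left(24 - 1^{2}\right)}{-18 + 1^{2}} + 603\right)^{2} = \left(\frac{3 \left(24 - 1\right)}{-18 + 1} + 603\right)^{2} = \left(\frac{3 \left(24 - 1\right)}{-17} + 603\right)^{2} = \left(3 \left(- \frac{1}{17}\right) 23 + 603\right)^{2} = \left(- \frac{69}{17} + 603\right)^{2} = \left(\frac{10182}{17}\right)^{2} = \frac{103673124}{289}$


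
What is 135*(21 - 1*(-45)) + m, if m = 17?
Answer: 8927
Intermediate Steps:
135*(21 - 1*(-45)) + m = 135*(21 - 1*(-45)) + 17 = 135*(21 + 45) + 17 = 135*66 + 17 = 8910 + 17 = 8927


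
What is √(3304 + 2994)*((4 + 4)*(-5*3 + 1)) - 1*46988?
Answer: -46988 - 112*√6298 ≈ -55876.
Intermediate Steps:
√(3304 + 2994)*((4 + 4)*(-5*3 + 1)) - 1*46988 = √6298*(8*(-15 + 1)) - 46988 = √6298*(8*(-14)) - 46988 = √6298*(-112) - 46988 = -112*√6298 - 46988 = -46988 - 112*√6298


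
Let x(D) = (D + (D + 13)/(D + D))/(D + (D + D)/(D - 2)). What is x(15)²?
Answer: 9653449/11390625 ≈ 0.84749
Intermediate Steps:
x(D) = (D + (13 + D)/(2*D))/(D + 2*D/(-2 + D)) (x(D) = (D + (13 + D)/((2*D)))/(D + (2*D)/(-2 + D)) = (D + (13 + D)*(1/(2*D)))/(D + 2*D/(-2 + D)) = (D + (13 + D)/(2*D))/(D + 2*D/(-2 + D)))
x(15)² = (1 - 13/15³ - 3/2/15 + (11/2)/15²)² = (1 - 13*1/3375 - 3/2*1/15 + (11/2)*(1/225))² = (1 - 13/3375 - ⅒ + 11/450)² = (3107/3375)² = 9653449/11390625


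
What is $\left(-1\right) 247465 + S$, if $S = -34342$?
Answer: $-281807$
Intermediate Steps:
$\left(-1\right) 247465 + S = \left(-1\right) 247465 - 34342 = -247465 - 34342 = -281807$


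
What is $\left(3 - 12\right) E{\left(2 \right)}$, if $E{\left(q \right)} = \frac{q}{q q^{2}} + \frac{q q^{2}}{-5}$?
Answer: $\frac{243}{20} \approx 12.15$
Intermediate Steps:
$E{\left(q \right)} = \frac{1}{q^{2}} - \frac{q^{3}}{5}$ ($E{\left(q \right)} = \frac{q}{q^{3}} + q^{3} \left(- \frac{1}{5}\right) = \frac{q}{q^{3}} - \frac{q^{3}}{5} = \frac{1}{q^{2}} - \frac{q^{3}}{5}$)
$\left(3 - 12\right) E{\left(2 \right)} = \left(3 - 12\right) \frac{5 - 2^{5}}{5 \cdot 4} = - 9 \cdot \frac{1}{5} \cdot \frac{1}{4} \left(5 - 32\right) = - 9 \cdot \frac{1}{5} \cdot \frac{1}{4} \left(-27\right) = \left(-9\right) \left(- \frac{27}{20}\right) = \frac{243}{20}$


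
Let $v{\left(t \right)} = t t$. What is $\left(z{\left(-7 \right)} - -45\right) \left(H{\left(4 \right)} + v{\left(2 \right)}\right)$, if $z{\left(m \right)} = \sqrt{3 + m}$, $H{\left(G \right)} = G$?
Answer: $360 + 16 i \approx 360.0 + 16.0 i$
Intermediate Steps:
$v{\left(t \right)} = t^{2}$
$\left(z{\left(-7 \right)} - -45\right) \left(H{\left(4 \right)} + v{\left(2 \right)}\right) = \left(\sqrt{3 - 7} - -45\right) \left(4 + 2^{2}\right) = \left(\sqrt{-4} + 45\right) \left(4 + 4\right) = \left(2 i + 45\right) 8 = \left(45 + 2 i\right) 8 = 360 + 16 i$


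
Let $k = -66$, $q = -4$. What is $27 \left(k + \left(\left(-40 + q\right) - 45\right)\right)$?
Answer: $-4185$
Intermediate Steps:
$27 \left(k + \left(\left(-40 + q\right) - 45\right)\right) = 27 \left(-66 - 89\right) = 27 \left(-155\right) = -4185$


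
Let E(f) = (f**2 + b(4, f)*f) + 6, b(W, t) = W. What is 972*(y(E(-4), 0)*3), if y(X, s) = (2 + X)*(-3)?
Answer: -69984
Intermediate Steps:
E(f) = 6 + f**2 + 4*f (E(f) = (f**2 + 4*f) + 6 = 6 + f**2 + 4*f)
y(X, s) = -6 - 3*X
972*(y(E(-4), 0)*3) = 972*((-6 - 3*(6 + (-4)**2 + 4*(-4)))*3) = 972*((-6 - 3*(6 + 16 - 16))*3) = 972*((-6 - 3*6)*3) = 972*((-6 - 18)*3) = 972*(-24*3) = 972*(-72) = -69984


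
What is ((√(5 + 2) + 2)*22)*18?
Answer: 792 + 396*√7 ≈ 1839.7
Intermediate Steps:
((√(5 + 2) + 2)*22)*18 = ((√7 + 2)*22)*18 = ((2 + √7)*22)*18 = (44 + 22*√7)*18 = 792 + 396*√7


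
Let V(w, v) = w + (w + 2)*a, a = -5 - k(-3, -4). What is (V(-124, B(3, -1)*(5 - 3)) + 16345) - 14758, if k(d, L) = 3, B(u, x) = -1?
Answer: 2439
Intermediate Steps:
a = -8 (a = -5 - 1*3 = -5 - 3 = -8)
V(w, v) = -16 - 7*w (V(w, v) = w + (w + 2)*(-8) = w + (2 + w)*(-8) = w + (-16 - 8*w) = -16 - 7*w)
(V(-124, B(3, -1)*(5 - 3)) + 16345) - 14758 = ((-16 - 7*(-124)) + 16345) - 14758 = ((-16 + 868) + 16345) - 14758 = (852 + 16345) - 14758 = 17197 - 14758 = 2439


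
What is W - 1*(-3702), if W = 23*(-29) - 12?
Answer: 3023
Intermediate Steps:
W = -679 (W = -667 - 12 = -679)
W - 1*(-3702) = -679 - 1*(-3702) = -679 + 3702 = 3023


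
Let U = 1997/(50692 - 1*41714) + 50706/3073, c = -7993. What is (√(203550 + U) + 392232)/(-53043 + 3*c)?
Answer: -65372/12837 - √34517672392190554/31716273204 ≈ -5.0983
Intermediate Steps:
U = 461375249/27589394 (U = 1997/(50692 - 41714) + 50706*(1/3073) = 1997/8978 + 50706/3073 = 461375249/27589394 ≈ 16.723)
(√(203550 + U) + 392232)/(-53043 + 3*c) = (√(203550 + 461375249/27589394) + 392232)/(-53043 + 3*(-7993)) = (√(5616282523949/27589394) + 392232)/(-53043 - 23979) = (√34517672392190554/411782 + 392232)/(-77022) = (392232 + √34517672392190554/411782)*(-1/77022) = -65372/12837 - √34517672392190554/31716273204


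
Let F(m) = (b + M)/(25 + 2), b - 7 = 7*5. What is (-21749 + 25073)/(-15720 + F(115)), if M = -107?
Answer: -89748/424505 ≈ -0.21142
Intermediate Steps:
b = 42 (b = 7 + 7*5 = 7 + 35 = 42)
F(m) = -65/27 (F(m) = (42 - 107)/(25 + 2) = -65/27)
(-21749 + 25073)/(-15720 + F(115)) = (-21749 + 25073)/(-15720 - 65/27) = 3324/(-424505/27) = 3324*(-27/424505) = -89748/424505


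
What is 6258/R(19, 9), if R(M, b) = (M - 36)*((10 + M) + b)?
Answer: -3129/323 ≈ -9.6873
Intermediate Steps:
R(M, b) = (-36 + M)*(10 + M + b)
6258/R(19, 9) = 6258/(-360 + 19² - 36*9 - 26*19 + 19*9) = 6258/(-360 + 361 - 324 - 494 + 171) = 6258/(-646) = 6258*(-1/646) = -3129/323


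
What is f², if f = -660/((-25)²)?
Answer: 17424/15625 ≈ 1.1151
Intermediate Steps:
f = -132/125 (f = -660/625 = -660*1/625 = -132/125 ≈ -1.0560)
f² = (-132/125)² = 17424/15625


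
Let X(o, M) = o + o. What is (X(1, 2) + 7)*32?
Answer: 288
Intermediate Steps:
X(o, M) = 2*o
(X(1, 2) + 7)*32 = (2*1 + 7)*32 = (2 + 7)*32 = 9*32 = 288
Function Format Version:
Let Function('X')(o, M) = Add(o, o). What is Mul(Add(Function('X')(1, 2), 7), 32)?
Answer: 288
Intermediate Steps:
Function('X')(o, M) = Mul(2, o)
Mul(Add(Function('X')(1, 2), 7), 32) = Mul(Add(Mul(2, 1), 7), 32) = Mul(Add(2, 7), 32) = Mul(9, 32) = 288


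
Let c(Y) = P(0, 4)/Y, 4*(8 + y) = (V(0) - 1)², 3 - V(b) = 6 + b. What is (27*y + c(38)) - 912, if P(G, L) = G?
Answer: -1020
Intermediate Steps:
V(b) = -3 - b (V(b) = 3 - (6 + b) = 3 + (-6 - b) = -3 - b)
y = -4 (y = -8 + ((-3 - 1*0) - 1)²/4 = -8 + ((-3 + 0) - 1)²/4 = -8 + (-3 - 1)²/4 = -8 + (¼)*(-4)² = -8 + (¼)*16 = -8 + 4 = -4)
c(Y) = 0 (c(Y) = 0/Y = 0)
(27*y + c(38)) - 912 = (27*(-4) + 0) - 912 = (-108 + 0) - 912 = -108 - 912 = -1020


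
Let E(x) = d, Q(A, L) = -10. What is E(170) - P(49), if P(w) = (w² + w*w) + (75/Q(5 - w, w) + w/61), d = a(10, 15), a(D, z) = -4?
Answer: -585515/122 ≈ -4799.3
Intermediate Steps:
d = -4
P(w) = -15/2 + 2*w² + w/61 (P(w) = (w² + w*w) + (75/(-10) + w/61) = (w² + w²) + (75*(-⅒) + w*(1/61)) = 2*w² + (-15/2 + w/61) = -15/2 + 2*w² + w/61)
E(x) = -4
E(170) - P(49) = -4 - (-15/2 + 2*49² + (1/61)*49) = -4 - (-15/2 + 2*2401 + 49/61) = -4 - (-15/2 + 4802 + 49/61) = -4 - 1*585027/122 = -4 - 585027/122 = -585515/122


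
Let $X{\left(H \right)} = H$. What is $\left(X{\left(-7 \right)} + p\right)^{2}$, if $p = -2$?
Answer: $81$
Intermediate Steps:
$\left(X{\left(-7 \right)} + p\right)^{2} = \left(-7 - 2\right)^{2} = \left(-9\right)^{2} = 81$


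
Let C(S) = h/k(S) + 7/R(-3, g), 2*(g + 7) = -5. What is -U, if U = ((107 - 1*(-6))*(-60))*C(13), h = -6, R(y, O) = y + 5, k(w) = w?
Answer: 267810/13 ≈ 20601.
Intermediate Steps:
g = -19/2 (g = -7 + (½)*(-5) = -7 - 5/2 = -19/2 ≈ -9.5000)
R(y, O) = 5 + y
C(S) = 7/2 - 6/S (C(S) = -6/S + 7/(5 - 3) = -6/S + 7/2 = 7/2 - 6/S)
U = -267810/13 (U = ((107 - 1*(-6))*(-60))*(7/2 - 6/13) = ((107 + 6)*(-60))*(7/2 - 6*1/13) = (113*(-60))*(7/2 - 6/13) = -6780*79/26 = -267810/13 ≈ -20601.)
-U = -1*(-267810/13) = 267810/13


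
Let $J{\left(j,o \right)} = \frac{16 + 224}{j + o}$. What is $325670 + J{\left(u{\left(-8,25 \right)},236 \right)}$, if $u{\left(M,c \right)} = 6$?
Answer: $\frac{39406190}{121} \approx 3.2567 \cdot 10^{5}$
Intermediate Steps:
$J{\left(j,o \right)} = \frac{240}{j + o}$
$325670 + J{\left(u{\left(-8,25 \right)},236 \right)} = 325670 + \frac{240}{6 + 236} = 325670 + \frac{240}{242} = 325670 + 240 \cdot \frac{1}{242} = 325670 + \frac{120}{121} = \frac{39406190}{121}$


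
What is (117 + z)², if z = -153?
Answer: 1296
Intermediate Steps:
(117 + z)² = (117 - 153)² = (-36)² = 1296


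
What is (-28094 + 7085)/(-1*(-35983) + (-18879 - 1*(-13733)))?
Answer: -7003/10279 ≈ -0.68129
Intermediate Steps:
(-28094 + 7085)/(-1*(-35983) + (-18879 - 1*(-13733))) = -21009/(35983 + (-18879 + 13733)) = -21009/(35983 - 5146) = -21009/30837 = -21009*1/30837 = -7003/10279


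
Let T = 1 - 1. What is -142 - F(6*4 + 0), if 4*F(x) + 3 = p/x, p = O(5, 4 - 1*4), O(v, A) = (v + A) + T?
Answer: -13565/96 ≈ -141.30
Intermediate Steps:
T = 0
O(v, A) = A + v (O(v, A) = (v + A) + 0 = (A + v) + 0 = A + v)
p = 5 (p = (4 - 1*4) + 5 = (4 - 4) + 5 = 0 + 5 = 5)
F(x) = -¾ + 5/(4*x) (F(x) = -¾ + (5/x)/4 = -¾ + 5/(4*x))
-142 - F(6*4 + 0) = -142 - (5 - 3*(6*4 + 0))/(4*(6*4 + 0)) = -142 - (5 - 3*(24 + 0))/(4*(24 + 0)) = -142 - (5 - 3*24)/(4*24) = -142 - (5 - 72)/(4*24) = -142 - (-67)/(4*24) = -142 - 1*(-67/96) = -142 + 67/96 = -13565/96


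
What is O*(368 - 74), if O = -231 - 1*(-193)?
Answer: -11172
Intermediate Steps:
O = -38 (O = -231 + 193 = -38)
O*(368 - 74) = -38*(368 - 74) = -38*294 = -11172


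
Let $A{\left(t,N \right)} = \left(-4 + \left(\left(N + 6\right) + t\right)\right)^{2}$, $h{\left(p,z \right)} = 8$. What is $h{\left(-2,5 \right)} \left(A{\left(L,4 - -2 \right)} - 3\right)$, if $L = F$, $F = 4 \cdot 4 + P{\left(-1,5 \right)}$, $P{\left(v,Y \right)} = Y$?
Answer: $6704$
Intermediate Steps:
$F = 21$ ($F = 4 \cdot 4 + 5 = 16 + 5 = 21$)
$L = 21$
$A{\left(t,N \right)} = \left(2 + N + t\right)^{2}$ ($A{\left(t,N \right)} = \left(-4 + \left(\left(6 + N\right) + t\right)\right)^{2} = \left(-4 + \left(6 + N + t\right)\right)^{2} = \left(2 + N + t\right)^{2}$)
$h{\left(-2,5 \right)} \left(A{\left(L,4 - -2 \right)} - 3\right) = 8 \left(\left(2 + \left(4 - -2\right) + 21\right)^{2} - 3\right) = 8 \left(\left(2 + \left(4 + 2\right) + 21\right)^{2} - 3\right) = 8 \left(\left(2 + 6 + 21\right)^{2} - 3\right) = 8 \left(29^{2} - 3\right) = 8 \left(841 - 3\right) = 8 \cdot 838 = 6704$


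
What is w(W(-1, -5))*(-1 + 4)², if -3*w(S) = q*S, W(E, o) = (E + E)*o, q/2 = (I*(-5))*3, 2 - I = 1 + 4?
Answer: -2700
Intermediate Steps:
I = -3 (I = 2 - (1 + 4) = 2 - 1*5 = 2 - 5 = -3)
q = 90 (q = 2*(-3*(-5)*3) = 2*(15*3) = 2*45 = 90)
W(E, o) = 2*E*o (W(E, o) = (2*E)*o = 2*E*o)
w(S) = -30*S
w(W(-1, -5))*(-1 + 4)² = (-60*(-1)*(-5))*(-1 + 4)² = -30*10*3² = -300*9 = -2700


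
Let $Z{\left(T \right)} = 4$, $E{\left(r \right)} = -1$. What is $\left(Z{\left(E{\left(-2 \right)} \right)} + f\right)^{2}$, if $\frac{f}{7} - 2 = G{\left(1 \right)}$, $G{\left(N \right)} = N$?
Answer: $625$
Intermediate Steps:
$f = 21$ ($f = 14 + 7 \cdot 1 = 14 + 7 = 21$)
$\left(Z{\left(E{\left(-2 \right)} \right)} + f\right)^{2} = \left(4 + 21\right)^{2} = 25^{2} = 625$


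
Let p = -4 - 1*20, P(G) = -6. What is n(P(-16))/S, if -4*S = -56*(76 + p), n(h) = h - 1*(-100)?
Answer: 47/364 ≈ 0.12912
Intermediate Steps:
p = -24 (p = -4 - 20 = -24)
n(h) = 100 + h (n(h) = h + 100 = 100 + h)
S = 728 (S = -(-14)*(76 - 24) = -(-14)*52 = -¼*(-2912) = 728)
n(P(-16))/S = (100 - 6)/728 = 94*(1/728) = 47/364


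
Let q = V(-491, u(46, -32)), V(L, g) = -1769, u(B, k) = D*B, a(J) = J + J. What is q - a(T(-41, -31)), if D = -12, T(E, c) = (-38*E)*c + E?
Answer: 94909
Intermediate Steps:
T(E, c) = E - 38*E*c (T(E, c) = -38*E*c + E = E - 38*E*c)
a(J) = 2*J
u(B, k) = -12*B
q = -1769
q - a(T(-41, -31)) = -1769 - 2*(-41*(1 - 38*(-31))) = -1769 - 2*(-41*(1 + 1178)) = -1769 - 2*(-41*1179) = -1769 - 2*(-48339) = -1769 - 1*(-96678) = -1769 + 96678 = 94909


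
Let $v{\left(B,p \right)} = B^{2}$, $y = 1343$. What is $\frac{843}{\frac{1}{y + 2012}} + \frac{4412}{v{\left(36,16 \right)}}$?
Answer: $\frac{916358963}{324} \approx 2.8283 \cdot 10^{6}$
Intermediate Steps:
$\frac{843}{\frac{1}{y + 2012}} + \frac{4412}{v{\left(36,16 \right)}} = \frac{843}{\frac{1}{1343 + 2012}} + \frac{4412}{36^{2}} = \frac{843}{\frac{1}{3355}} + \frac{4412}{1296} = 843 \frac{1}{\frac{1}{3355}} + 4412 \cdot \frac{1}{1296} = 843 \cdot 3355 + \frac{1103}{324} = 2828265 + \frac{1103}{324} = \frac{916358963}{324}$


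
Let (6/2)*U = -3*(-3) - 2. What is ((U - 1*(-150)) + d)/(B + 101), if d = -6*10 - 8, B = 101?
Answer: 253/606 ≈ 0.41749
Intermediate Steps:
d = -68 (d = -60 - 8 = -68)
U = 7/3 (U = (-3*(-3) - 2)/3 = (9 - 2)/3 = (⅓)*7 = 7/3 ≈ 2.3333)
((U - 1*(-150)) + d)/(B + 101) = ((7/3 - 1*(-150)) - 68)/(101 + 101) = ((7/3 + 150) - 68)/202 = (457/3 - 68)*(1/202) = (253/3)*(1/202) = 253/606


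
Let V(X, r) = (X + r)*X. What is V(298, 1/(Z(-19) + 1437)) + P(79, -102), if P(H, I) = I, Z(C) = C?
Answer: 62889867/709 ≈ 88702.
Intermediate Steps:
V(X, r) = X*(X + r)
V(298, 1/(Z(-19) + 1437)) + P(79, -102) = 298*(298 + 1/(-19 + 1437)) - 102 = 298*(298 + 1/1418) - 102 = 298*(422565/1418) - 102 = 62962185/709 - 102 = 62889867/709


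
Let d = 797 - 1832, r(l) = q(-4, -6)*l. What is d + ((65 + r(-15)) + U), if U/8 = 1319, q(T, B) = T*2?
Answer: 9702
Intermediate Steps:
q(T, B) = 2*T
U = 10552 (U = 8*1319 = 10552)
r(l) = -8*l (r(l) = (2*(-4))*l = -8*l)
d = -1035
d + ((65 + r(-15)) + U) = -1035 + ((65 - 8*(-15)) + 10552) = -1035 + ((65 + 120) + 10552) = -1035 + (185 + 10552) = -1035 + 10737 = 9702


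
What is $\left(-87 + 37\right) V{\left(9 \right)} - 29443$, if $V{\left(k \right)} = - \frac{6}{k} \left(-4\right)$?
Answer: $- \frac{88729}{3} \approx -29576.0$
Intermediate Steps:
$V{\left(k \right)} = \frac{24}{k}$
$\left(-87 + 37\right) V{\left(9 \right)} - 29443 = \left(-87 + 37\right) \frac{24}{9} - 29443 = - 50 \cdot 24 \cdot \frac{1}{9} - 29443 = \left(-50\right) \frac{8}{3} - 29443 = - \frac{400}{3} - 29443 = - \frac{88729}{3}$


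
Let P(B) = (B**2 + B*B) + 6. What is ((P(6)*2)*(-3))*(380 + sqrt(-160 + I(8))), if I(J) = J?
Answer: -177840 - 936*I*sqrt(38) ≈ -1.7784e+5 - 5769.9*I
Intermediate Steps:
P(B) = 6 + 2*B**2 (P(B) = (B**2 + B**2) + 6 = 2*B**2 + 6 = 6 + 2*B**2)
((P(6)*2)*(-3))*(380 + sqrt(-160 + I(8))) = (((6 + 2*6**2)*2)*(-3))*(380 + sqrt(-160 + 8)) = (((6 + 2*36)*2)*(-3))*(380 + sqrt(-152)) = (((6 + 72)*2)*(-3))*(380 + 2*I*sqrt(38)) = ((78*2)*(-3))*(380 + 2*I*sqrt(38)) = (156*(-3))*(380 + 2*I*sqrt(38)) = -468*(380 + 2*I*sqrt(38)) = -177840 - 936*I*sqrt(38)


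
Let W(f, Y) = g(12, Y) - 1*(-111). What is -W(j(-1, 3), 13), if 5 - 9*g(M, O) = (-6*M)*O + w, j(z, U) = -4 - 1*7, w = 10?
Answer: -1930/9 ≈ -214.44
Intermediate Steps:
j(z, U) = -11 (j(z, U) = -4 - 7 = -11)
g(M, O) = -5/9 + 2*M*O/3 (g(M, O) = 5/9 - ((-6*M)*O + 10)/9 = 5/9 - (-6*M*O + 10)/9 = 5/9 - (10 - 6*M*O)/9 = 5/9 + (-10/9 + 2*M*O/3) = -5/9 + 2*M*O/3)
W(f, Y) = 994/9 + 8*Y (W(f, Y) = (-5/9 + (⅔)*12*Y) - 1*(-111) = (-5/9 + 8*Y) + 111 = 994/9 + 8*Y)
-W(j(-1, 3), 13) = -(994/9 + 8*13) = -(994/9 + 104) = -1*1930/9 = -1930/9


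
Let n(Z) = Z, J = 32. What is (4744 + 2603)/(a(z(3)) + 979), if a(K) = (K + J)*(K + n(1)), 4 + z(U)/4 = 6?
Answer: 7347/1339 ≈ 5.4869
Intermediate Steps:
z(U) = 8 (z(U) = -16 + 4*6 = -16 + 24 = 8)
a(K) = (1 + K)*(32 + K) (a(K) = (K + 32)*(K + 1) = (32 + K)*(1 + K) = (1 + K)*(32 + K))
(4744 + 2603)/(a(z(3)) + 979) = (4744 + 2603)/((32 + 8**2 + 33*8) + 979) = 7347/((32 + 64 + 264) + 979) = 7347/(360 + 979) = 7347/1339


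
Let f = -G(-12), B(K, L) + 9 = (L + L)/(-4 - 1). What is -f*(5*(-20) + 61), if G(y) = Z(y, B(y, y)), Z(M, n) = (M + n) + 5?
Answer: 2184/5 ≈ 436.80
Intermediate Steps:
B(K, L) = -9 - 2*L/5 (B(K, L) = -9 + (L + L)/(-4 - 1) = -9 + (2*L)/(-5) = -9 + (2*L)*(-⅕) = -9 - 2*L/5)
Z(M, n) = 5 + M + n
G(y) = -4 + 3*y/5 (G(y) = 5 + y + (-9 - 2*y/5) = -4 + 3*y/5)
f = 56/5 (f = -(-4 + (⅗)*(-12)) = -(-4 - 36/5) = -1*(-56/5) = 56/5 ≈ 11.200)
-f*(5*(-20) + 61) = -56*(5*(-20) + 61)/5 = -56*(-100 + 61)/5 = -56*(-39)/5 = -1*(-2184/5) = 2184/5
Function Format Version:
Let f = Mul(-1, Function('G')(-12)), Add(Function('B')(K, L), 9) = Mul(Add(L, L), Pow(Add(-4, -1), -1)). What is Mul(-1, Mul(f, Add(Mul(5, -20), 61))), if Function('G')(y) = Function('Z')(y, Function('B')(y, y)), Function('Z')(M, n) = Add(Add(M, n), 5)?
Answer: Rational(2184, 5) ≈ 436.80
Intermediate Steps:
Function('B')(K, L) = Add(-9, Mul(Rational(-2, 5), L)) (Function('B')(K, L) = Add(-9, Mul(Add(L, L), Pow(Add(-4, -1), -1))) = Add(-9, Mul(Mul(2, L), Pow(-5, -1))) = Add(-9, Mul(Mul(2, L), Rational(-1, 5))) = Add(-9, Mul(Rational(-2, 5), L)))
Function('Z')(M, n) = Add(5, M, n)
Function('G')(y) = Add(-4, Mul(Rational(3, 5), y)) (Function('G')(y) = Add(5, y, Add(-9, Mul(Rational(-2, 5), y))) = Add(-4, Mul(Rational(3, 5), y)))
f = Rational(56, 5) (f = Mul(-1, Add(-4, Mul(Rational(3, 5), -12))) = Mul(-1, Add(-4, Rational(-36, 5))) = Mul(-1, Rational(-56, 5)) = Rational(56, 5) ≈ 11.200)
Mul(-1, Mul(f, Add(Mul(5, -20), 61))) = Mul(-1, Mul(Rational(56, 5), Add(Mul(5, -20), 61))) = Mul(-1, Mul(Rational(56, 5), Add(-100, 61))) = Mul(-1, Mul(Rational(56, 5), -39)) = Mul(-1, Rational(-2184, 5)) = Rational(2184, 5)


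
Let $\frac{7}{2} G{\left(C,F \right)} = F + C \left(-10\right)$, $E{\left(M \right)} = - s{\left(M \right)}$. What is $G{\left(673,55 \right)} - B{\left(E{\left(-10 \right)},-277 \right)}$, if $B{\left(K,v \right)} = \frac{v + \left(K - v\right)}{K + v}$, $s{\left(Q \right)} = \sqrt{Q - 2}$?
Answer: $\frac{2 \left(- 13357 \sqrt{3} + 1848975 i\right)}{7 \left(- 277 i + 2 \sqrt{3}\right)} \approx -1907.1 - 0.012504 i$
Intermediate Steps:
$s{\left(Q \right)} = \sqrt{-2 + Q}$
$E{\left(M \right)} = - \sqrt{-2 + M}$
$G{\left(C,F \right)} = - \frac{20 C}{7} + \frac{2 F}{7}$ ($G{\left(C,F \right)} = \frac{2 \left(F + C \left(-10\right)\right)}{7} = \frac{2 \left(F - 10 C\right)}{7} = - \frac{20 C}{7} + \frac{2 F}{7}$)
$B{\left(K,v \right)} = \frac{K}{K + v}$
$G{\left(673,55 \right)} - B{\left(E{\left(-10 \right)},-277 \right)} = \left(\left(- \frac{20}{7}\right) 673 + \frac{2}{7} \cdot 55\right) - \frac{\left(-1\right) \sqrt{-2 - 10}}{- \sqrt{-2 - 10} - 277} = \left(- \frac{13460}{7} + \frac{110}{7}\right) - \frac{\left(-1\right) \sqrt{-12}}{- \sqrt{-12} - 277} = - \frac{13350}{7} - \frac{\left(-1\right) 2 i \sqrt{3}}{- 2 i \sqrt{3} - 277} = - \frac{13350}{7} - \frac{\left(-2\right) i \sqrt{3}}{- 2 i \sqrt{3} - 277} = - \frac{13350}{7} - \frac{\left(-2\right) i \sqrt{3}}{-277 - 2 i \sqrt{3}} = - \frac{13350}{7} - - \frac{2 i \sqrt{3}}{-277 - 2 i \sqrt{3}} = - \frac{13350}{7} + \frac{2 i \sqrt{3}}{-277 - 2 i \sqrt{3}}$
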